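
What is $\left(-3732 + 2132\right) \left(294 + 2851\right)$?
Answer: $-5032000$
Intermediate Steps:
$\left(-3732 + 2132\right) \left(294 + 2851\right) = \left(-1600\right) 3145 = -5032000$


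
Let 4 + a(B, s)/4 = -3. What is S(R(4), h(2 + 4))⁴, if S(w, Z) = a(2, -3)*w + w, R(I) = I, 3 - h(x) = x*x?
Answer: 136048896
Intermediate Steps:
a(B, s) = -28 (a(B, s) = -16 + 4*(-3) = -16 - 12 = -28)
h(x) = 3 - x² (h(x) = 3 - x*x = 3 - x²)
S(w, Z) = -27*w (S(w, Z) = -28*w + w = -27*w)
S(R(4), h(2 + 4))⁴ = (-27*4)⁴ = (-108)⁴ = 136048896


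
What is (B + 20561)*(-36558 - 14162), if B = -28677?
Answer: 411643520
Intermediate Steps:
(B + 20561)*(-36558 - 14162) = (-28677 + 20561)*(-36558 - 14162) = -8116*(-50720) = 411643520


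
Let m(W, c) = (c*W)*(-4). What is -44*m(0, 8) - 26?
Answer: -26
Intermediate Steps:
m(W, c) = -4*W*c (m(W, c) = (W*c)*(-4) = -4*W*c)
-44*m(0, 8) - 26 = -(-176)*0*8 - 26 = -44*0 - 26 = 0 - 26 = -26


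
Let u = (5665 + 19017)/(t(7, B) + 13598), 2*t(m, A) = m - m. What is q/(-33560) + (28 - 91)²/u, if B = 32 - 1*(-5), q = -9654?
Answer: 64695963741/29583140 ≈ 2186.9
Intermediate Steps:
B = 37 (B = 32 + 5 = 37)
t(m, A) = 0 (t(m, A) = (m - m)/2 = (½)*0 = 0)
u = 12341/6799 (u = (5665 + 19017)/(0 + 13598) = 24682/13598 = 24682*(1/13598) = 12341/6799 ≈ 1.8151)
q/(-33560) + (28 - 91)²/u = -9654/(-33560) + (28 - 91)²/(12341/6799) = -9654*(-1/33560) + (-63)²*(6799/12341) = 4827/16780 + 3969*(6799/12341) = 4827/16780 + 3855033/1763 = 64695963741/29583140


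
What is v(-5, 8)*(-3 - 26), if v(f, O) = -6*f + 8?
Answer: -1102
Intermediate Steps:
v(f, O) = 8 - 6*f
v(-5, 8)*(-3 - 26) = (8 - 6*(-5))*(-3 - 26) = (8 + 30)*(-29) = 38*(-29) = -1102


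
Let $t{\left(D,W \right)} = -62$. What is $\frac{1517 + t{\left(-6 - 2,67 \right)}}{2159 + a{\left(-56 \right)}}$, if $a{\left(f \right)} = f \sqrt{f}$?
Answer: $\frac{1047115}{1612299} + \frac{54320 i \sqrt{14}}{1612299} \approx 0.64946 + 0.12606 i$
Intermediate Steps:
$a{\left(f \right)} = f^{\frac{3}{2}}$
$\frac{1517 + t{\left(-6 - 2,67 \right)}}{2159 + a{\left(-56 \right)}} = \frac{1517 - 62}{2159 + \left(-56\right)^{\frac{3}{2}}} = \frac{1455}{2159 - 112 i \sqrt{14}}$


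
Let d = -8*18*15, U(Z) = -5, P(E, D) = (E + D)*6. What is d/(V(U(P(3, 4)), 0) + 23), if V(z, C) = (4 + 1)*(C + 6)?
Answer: -2160/53 ≈ -40.755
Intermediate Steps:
P(E, D) = 6*D + 6*E (P(E, D) = (D + E)*6 = 6*D + 6*E)
V(z, C) = 30 + 5*C (V(z, C) = 5*(6 + C) = 30 + 5*C)
d = -2160 (d = -144*15 = -2160)
d/(V(U(P(3, 4)), 0) + 23) = -2160/((30 + 5*0) + 23) = -2160/((30 + 0) + 23) = -2160/(30 + 23) = -2160/53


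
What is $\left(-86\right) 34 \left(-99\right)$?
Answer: $289476$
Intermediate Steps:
$\left(-86\right) 34 \left(-99\right) = \left(-2924\right) \left(-99\right) = 289476$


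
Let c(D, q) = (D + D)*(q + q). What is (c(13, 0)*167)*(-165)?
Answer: 0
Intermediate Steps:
c(D, q) = 4*D*q (c(D, q) = (2*D)*(2*q) = 4*D*q)
(c(13, 0)*167)*(-165) = ((4*13*0)*167)*(-165) = (0*167)*(-165) = 0*(-165) = 0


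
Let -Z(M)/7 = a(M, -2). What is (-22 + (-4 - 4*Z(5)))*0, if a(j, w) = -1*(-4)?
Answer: 0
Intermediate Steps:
a(j, w) = 4
Z(M) = -28 (Z(M) = -7*4 = -28)
(-22 + (-4 - 4*Z(5)))*0 = (-22 + (-4 - 4*(-28)))*0 = (-22 + (-4 + 112))*0 = (-22 + 108)*0 = 86*0 = 0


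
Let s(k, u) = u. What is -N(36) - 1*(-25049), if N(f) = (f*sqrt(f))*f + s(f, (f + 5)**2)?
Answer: 15592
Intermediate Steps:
N(f) = f**(5/2) + (5 + f)**2 (N(f) = (f*sqrt(f))*f + (f + 5)**2 = f**(3/2)*f + (5 + f)**2 = f**(5/2) + (5 + f)**2)
-N(36) - 1*(-25049) = -(36**(5/2) + (5 + 36)**2) - 1*(-25049) = -(7776 + 41**2) + 25049 = -(7776 + 1681) + 25049 = -1*9457 + 25049 = -9457 + 25049 = 15592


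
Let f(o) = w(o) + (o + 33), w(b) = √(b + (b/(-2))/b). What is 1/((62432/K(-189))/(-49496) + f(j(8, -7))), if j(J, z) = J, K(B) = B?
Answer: 112142021340762/4578060846328643 - 1367363051649*√30/4578060846328643 ≈ 0.022860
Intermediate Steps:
w(b) = √(-½ + b) (w(b) = √(b + (b*(-½))/b) = √(b + (-b/2)/b) = √(b - ½) = √(-½ + b))
f(o) = 33 + o + √(-2 + 4*o)/2 (f(o) = √(-2 + 4*o)/2 + (o + 33) = √(-2 + 4*o)/2 + (33 + o) = 33 + o + √(-2 + 4*o)/2)
1/((62432/K(-189))/(-49496) + f(j(8, -7))) = 1/((62432/(-189))/(-49496) + (33 + 8 + √(-2 + 4*8)/2)) = 1/((62432*(-1/189))*(-1/49496) + (33 + 8 + √(-2 + 32)/2)) = 1/(-62432/189*(-1/49496) + (33 + 8 + √30/2)) = 1/(7804/1169343 + (41 + √30/2)) = 1/(47950867/1169343 + √30/2)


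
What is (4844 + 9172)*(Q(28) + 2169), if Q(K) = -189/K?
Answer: 30306096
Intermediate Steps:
(4844 + 9172)*(Q(28) + 2169) = (4844 + 9172)*(-189/28 + 2169) = 14016*(-189*1/28 + 2169) = 14016*(-27/4 + 2169) = 14016*(8649/4) = 30306096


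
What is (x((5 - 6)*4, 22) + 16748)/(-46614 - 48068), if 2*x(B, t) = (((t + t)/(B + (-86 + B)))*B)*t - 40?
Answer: -393592/2225027 ≈ -0.17689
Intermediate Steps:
x(B, t) = -20 + B*t²/(-86 + 2*B) (x(B, t) = ((((t + t)/(B + (-86 + B)))*B)*t - 40)/2 = ((((2*t)/(-86 + 2*B))*B)*t - 40)/2 = (((2*t/(-86 + 2*B))*B)*t - 40)/2 = ((2*B*t/(-86 + 2*B))*t - 40)/2 = (2*B*t²/(-86 + 2*B) - 40)/2 = (-40 + 2*B*t²/(-86 + 2*B))/2 = -20 + B*t²/(-86 + 2*B))
(x((5 - 6)*4, 22) + 16748)/(-46614 - 48068) = ((1720 - 40*(5 - 6)*4 + ((5 - 6)*4)*22²)/(2*(-43 + (5 - 6)*4)) + 16748)/(-46614 - 48068) = ((1720 - (-40)*4 - 1*4*484)/(2*(-43 - 1*4)) + 16748)/(-94682) = ((1720 - 40*(-4) - 4*484)/(2*(-43 - 4)) + 16748)*(-1/94682) = ((½)*(1720 + 160 - 1936)/(-47) + 16748)*(-1/94682) = ((½)*(-1/47)*(-56) + 16748)*(-1/94682) = (28/47 + 16748)*(-1/94682) = (787184/47)*(-1/94682) = -393592/2225027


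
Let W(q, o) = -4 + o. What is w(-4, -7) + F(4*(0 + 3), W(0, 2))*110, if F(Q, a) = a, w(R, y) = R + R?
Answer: -228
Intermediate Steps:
w(R, y) = 2*R
w(-4, -7) + F(4*(0 + 3), W(0, 2))*110 = 2*(-4) + (-4 + 2)*110 = -8 - 2*110 = -8 - 220 = -228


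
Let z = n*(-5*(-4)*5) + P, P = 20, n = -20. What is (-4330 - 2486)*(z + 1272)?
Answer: 4825728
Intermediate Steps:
z = -1980 (z = -20*(-5*(-4))*5 + 20 = -400*5 + 20 = -20*100 + 20 = -2000 + 20 = -1980)
(-4330 - 2486)*(z + 1272) = (-4330 - 2486)*(-1980 + 1272) = -6816*(-708) = 4825728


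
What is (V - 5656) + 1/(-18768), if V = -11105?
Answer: -314570449/18768 ≈ -16761.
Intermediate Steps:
(V - 5656) + 1/(-18768) = (-11105 - 5656) + 1/(-18768) = -16761 - 1/18768 = -314570449/18768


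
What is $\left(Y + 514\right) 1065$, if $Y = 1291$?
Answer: $1922325$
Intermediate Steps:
$\left(Y + 514\right) 1065 = \left(1291 + 514\right) 1065 = 1805 \cdot 1065 = 1922325$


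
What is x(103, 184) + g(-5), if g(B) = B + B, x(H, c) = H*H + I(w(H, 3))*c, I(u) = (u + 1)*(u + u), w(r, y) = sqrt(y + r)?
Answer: 49607 + 368*sqrt(106) ≈ 53396.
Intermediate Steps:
w(r, y) = sqrt(r + y)
I(u) = 2*u*(1 + u) (I(u) = (1 + u)*(2*u) = 2*u*(1 + u))
x(H, c) = H**2 + 2*c*sqrt(3 + H)*(1 + sqrt(3 + H)) (x(H, c) = H*H + (2*sqrt(H + 3)*(1 + sqrt(H + 3)))*c = H**2 + (2*sqrt(3 + H)*(1 + sqrt(3 + H)))*c = H**2 + 2*c*sqrt(3 + H)*(1 + sqrt(3 + H)))
g(B) = 2*B
x(103, 184) + g(-5) = (103**2 + 2*184*sqrt(3 + 103)*(1 + sqrt(3 + 103))) + 2*(-5) = (10609 + 2*184*sqrt(106)*(1 + sqrt(106))) - 10 = (10609 + 368*sqrt(106)*(1 + sqrt(106))) - 10 = 10599 + 368*sqrt(106)*(1 + sqrt(106))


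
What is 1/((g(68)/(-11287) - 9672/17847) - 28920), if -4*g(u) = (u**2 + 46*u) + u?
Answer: -67146363/1941897576953 ≈ -3.4578e-5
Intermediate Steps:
g(u) = -47*u/4 - u**2/4 (g(u) = -((u**2 + 46*u) + u)/4 = -(u**2 + 47*u)/4 = -47*u/4 - u**2/4)
1/((g(68)/(-11287) - 9672/17847) - 28920) = 1/((-1/4*68*(47 + 68)/(-11287) - 9672/17847) - 28920) = 1/((-1/4*68*115*(-1/11287) - 9672*1/17847) - 28920) = 1/((-1955*(-1/11287) - 3224/5949) - 28920) = 1/((1955/11287 - 3224/5949) - 28920) = 1/(-24758993/67146363 - 28920) = 1/(-1941897576953/67146363) = -67146363/1941897576953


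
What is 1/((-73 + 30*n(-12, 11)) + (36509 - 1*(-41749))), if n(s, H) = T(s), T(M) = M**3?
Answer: 1/26345 ≈ 3.7958e-5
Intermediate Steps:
n(s, H) = s**3
1/((-73 + 30*n(-12, 11)) + (36509 - 1*(-41749))) = 1/((-73 + 30*(-12)**3) + (36509 - 1*(-41749))) = 1/((-73 + 30*(-1728)) + (36509 + 41749)) = 1/((-73 - 51840) + 78258) = 1/(-51913 + 78258) = 1/26345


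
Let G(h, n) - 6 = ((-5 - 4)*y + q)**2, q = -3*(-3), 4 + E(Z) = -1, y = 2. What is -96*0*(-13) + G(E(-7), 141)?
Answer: 87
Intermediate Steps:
E(Z) = -5 (E(Z) = -4 - 1 = -5)
q = 9
G(h, n) = 87 (G(h, n) = 6 + ((-5 - 4)*2 + 9)**2 = 6 + (-9*2 + 9)**2 = 6 + (-18 + 9)**2 = 6 + (-9)**2 = 6 + 81 = 87)
-96*0*(-13) + G(E(-7), 141) = -96*0*(-13) + 87 = -32*0*(-13) + 87 = 0*(-13) + 87 = 0 + 87 = 87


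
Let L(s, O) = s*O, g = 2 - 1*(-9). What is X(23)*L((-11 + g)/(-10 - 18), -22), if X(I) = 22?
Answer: 0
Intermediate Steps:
g = 11 (g = 2 + 9 = 11)
L(s, O) = O*s
X(23)*L((-11 + g)/(-10 - 18), -22) = 22*(-22*(-11 + 11)/(-10 - 18)) = 22*(-0/(-28)) = 22*(-0*(-1)/28) = 22*(-22*0) = 22*0 = 0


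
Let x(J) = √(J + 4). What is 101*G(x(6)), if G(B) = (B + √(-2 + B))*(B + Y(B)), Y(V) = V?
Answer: 2020 + 202*√(-20 + 10*√10) ≈ 2708.7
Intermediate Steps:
x(J) = √(4 + J)
G(B) = 2*B*(B + √(-2 + B)) (G(B) = (B + √(-2 + B))*(B + B) = (B + √(-2 + B))*(2*B) = 2*B*(B + √(-2 + B)))
101*G(x(6)) = 101*(2*√(4 + 6)*(√(4 + 6) + √(-2 + √(4 + 6)))) = 101*(2*√10*(√10 + √(-2 + √10))) = 202*√10*(√10 + √(-2 + √10))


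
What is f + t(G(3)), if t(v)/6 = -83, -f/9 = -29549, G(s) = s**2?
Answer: 265443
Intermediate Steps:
f = 265941 (f = -9*(-29549) = 265941)
t(v) = -498 (t(v) = 6*(-83) = -498)
f + t(G(3)) = 265941 - 498 = 265443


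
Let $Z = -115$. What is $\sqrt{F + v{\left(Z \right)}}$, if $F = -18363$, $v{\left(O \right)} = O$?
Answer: $i \sqrt{18478} \approx 135.93 i$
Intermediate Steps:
$\sqrt{F + v{\left(Z \right)}} = \sqrt{-18363 - 115} = \sqrt{-18478} = i \sqrt{18478}$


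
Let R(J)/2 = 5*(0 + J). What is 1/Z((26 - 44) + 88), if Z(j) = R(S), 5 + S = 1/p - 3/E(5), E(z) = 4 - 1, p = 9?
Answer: -9/530 ≈ -0.016981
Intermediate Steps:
E(z) = 3
S = -53/9 (S = -5 + (1/9 - 3/3) = -5 + (1*(⅑) - 3*⅓) = -5 + (⅑ - 1) = -5 - 8/9 = -53/9 ≈ -5.8889)
R(J) = 10*J (R(J) = 2*(5*(0 + J)) = 2*(5*J) = 10*J)
Z(j) = -530/9 (Z(j) = 10*(-53/9) = -530/9)
1/Z((26 - 44) + 88) = 1/(-530/9) = -9/530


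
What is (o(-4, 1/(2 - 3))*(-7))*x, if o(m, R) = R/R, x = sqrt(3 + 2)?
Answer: -7*sqrt(5) ≈ -15.652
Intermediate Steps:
x = sqrt(5) ≈ 2.2361
o(m, R) = 1
(o(-4, 1/(2 - 3))*(-7))*x = (1*(-7))*sqrt(5) = -7*sqrt(5)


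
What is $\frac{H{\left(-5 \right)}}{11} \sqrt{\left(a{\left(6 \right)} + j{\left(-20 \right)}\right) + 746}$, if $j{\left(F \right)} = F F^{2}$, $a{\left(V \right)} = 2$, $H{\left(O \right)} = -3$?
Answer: $- \frac{42 i \sqrt{37}}{11} \approx - 23.225 i$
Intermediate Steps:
$j{\left(F \right)} = F^{3}$
$\frac{H{\left(-5 \right)}}{11} \sqrt{\left(a{\left(6 \right)} + j{\left(-20 \right)}\right) + 746} = - \frac{3}{11} \sqrt{\left(2 + \left(-20\right)^{3}\right) + 746} = \left(-3\right) \frac{1}{11} \sqrt{\left(2 - 8000\right) + 746} = - \frac{3 \sqrt{-7998 + 746}}{11} = - \frac{3 \sqrt{-7252}}{11} = - \frac{3 \cdot 14 i \sqrt{37}}{11} = - \frac{42 i \sqrt{37}}{11}$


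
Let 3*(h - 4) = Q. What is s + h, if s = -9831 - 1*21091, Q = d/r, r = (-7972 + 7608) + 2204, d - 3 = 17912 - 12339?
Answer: -21332723/690 ≈ -30917.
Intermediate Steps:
d = 5576 (d = 3 + (17912 - 12339) = 3 + 5573 = 5576)
r = 1840 (r = -364 + 2204 = 1840)
Q = 697/230 (Q = 5576/1840 = 5576*(1/1840) = 697/230 ≈ 3.0304)
s = -30922 (s = -9831 - 21091 = -30922)
h = 3457/690 (h = 4 + (⅓)*(697/230) = 4 + 697/690 = 3457/690 ≈ 5.0101)
s + h = -30922 + 3457/690 = -21332723/690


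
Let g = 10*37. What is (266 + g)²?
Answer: 404496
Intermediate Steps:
g = 370
(266 + g)² = (266 + 370)² = 636² = 404496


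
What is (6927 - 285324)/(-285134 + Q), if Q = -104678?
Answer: 278397/389812 ≈ 0.71418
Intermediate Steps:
(6927 - 285324)/(-285134 + Q) = (6927 - 285324)/(-285134 - 104678) = -278397/(-389812) = -278397*(-1/389812) = 278397/389812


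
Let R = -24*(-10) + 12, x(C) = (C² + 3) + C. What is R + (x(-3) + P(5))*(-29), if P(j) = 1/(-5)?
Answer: -16/5 ≈ -3.2000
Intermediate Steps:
P(j) = -⅕
x(C) = 3 + C + C² (x(C) = (3 + C²) + C = 3 + C + C²)
R = 252 (R = 240 + 12 = 252)
R + (x(-3) + P(5))*(-29) = 252 + ((3 - 3 + (-3)²) - ⅕)*(-29) = 252 + ((3 - 3 + 9) - ⅕)*(-29) = 252 + (9 - ⅕)*(-29) = 252 + (44/5)*(-29) = 252 - 1276/5 = -16/5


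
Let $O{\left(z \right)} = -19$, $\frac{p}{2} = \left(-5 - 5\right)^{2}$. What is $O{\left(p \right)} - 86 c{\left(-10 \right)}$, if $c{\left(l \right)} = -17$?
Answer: $1443$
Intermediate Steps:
$p = 200$ ($p = 2 \left(-5 - 5\right)^{2} = 2 \left(-10\right)^{2} = 2 \cdot 100 = 200$)
$O{\left(p \right)} - 86 c{\left(-10 \right)} = -19 - -1462 = -19 + 1462 = 1443$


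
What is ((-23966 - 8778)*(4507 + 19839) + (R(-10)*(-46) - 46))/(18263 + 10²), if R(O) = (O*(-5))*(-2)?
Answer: -797180870/18363 ≈ -43412.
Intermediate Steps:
R(O) = 10*O (R(O) = -5*O*(-2) = 10*O)
((-23966 - 8778)*(4507 + 19839) + (R(-10)*(-46) - 46))/(18263 + 10²) = ((-23966 - 8778)*(4507 + 19839) + ((10*(-10))*(-46) - 46))/(18263 + 10²) = (-32744*24346 + (-100*(-46) - 46))/(18263 + 100) = (-797185424 + (4600 - 46))/18363 = (-797185424 + 4554)*(1/18363) = -797180870*1/18363 = -797180870/18363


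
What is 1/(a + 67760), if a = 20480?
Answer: 1/88240 ≈ 1.1333e-5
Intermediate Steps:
1/(a + 67760) = 1/(20480 + 67760) = 1/88240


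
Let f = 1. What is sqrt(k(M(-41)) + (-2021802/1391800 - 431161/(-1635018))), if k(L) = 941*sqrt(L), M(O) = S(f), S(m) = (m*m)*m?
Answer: sqrt(3041720506828776334563771)/56890451310 ≈ 30.656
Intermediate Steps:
S(m) = m**3 (S(m) = m**2*m = m**3)
M(O) = 1 (M(O) = 1**3 = 1)
sqrt(k(M(-41)) + (-2021802/1391800 - 431161/(-1635018))) = sqrt(941*sqrt(1) + (-2021802/1391800 - 431161/(-1635018))) = sqrt(941*1 + (-2021802*1/1391800 - 431161*(-1/1635018))) = sqrt(941 + (-1010901/695900 + 431161/1635018)) = sqrt(941 - 676398195659/568904513100) = sqrt(534662748631441/568904513100) = sqrt(3041720506828776334563771)/56890451310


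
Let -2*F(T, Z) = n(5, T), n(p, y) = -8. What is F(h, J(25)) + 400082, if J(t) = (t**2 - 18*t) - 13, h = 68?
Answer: 400086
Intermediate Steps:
J(t) = -13 + t**2 - 18*t
F(T, Z) = 4 (F(T, Z) = -1/2*(-8) = 4)
F(h, J(25)) + 400082 = 4 + 400082 = 400086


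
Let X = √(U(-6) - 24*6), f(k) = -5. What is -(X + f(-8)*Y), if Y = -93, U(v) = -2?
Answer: -465 - I*√146 ≈ -465.0 - 12.083*I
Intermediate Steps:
X = I*√146 (X = √(-2 - 24*6) = √(-2 - 144) = √(-146) = I*√146 ≈ 12.083*I)
-(X + f(-8)*Y) = -(I*√146 - 5*(-93)) = -(I*√146 + 465) = -(465 + I*√146) = -465 - I*√146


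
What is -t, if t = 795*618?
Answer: -491310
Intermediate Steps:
t = 491310
-t = -1*491310 = -491310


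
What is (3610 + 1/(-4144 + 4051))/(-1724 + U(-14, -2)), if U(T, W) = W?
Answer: -335729/160518 ≈ -2.0915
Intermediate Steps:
(3610 + 1/(-4144 + 4051))/(-1724 + U(-14, -2)) = (3610 + 1/(-4144 + 4051))/(-1724 - 2) = (3610 + 1/(-93))/(-1726) = (3610 - 1/93)*(-1/1726) = (335729/93)*(-1/1726) = -335729/160518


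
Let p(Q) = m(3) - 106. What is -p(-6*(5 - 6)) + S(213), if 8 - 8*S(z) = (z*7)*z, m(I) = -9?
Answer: -316655/8 ≈ -39582.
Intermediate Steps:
S(z) = 1 - 7*z²/8 (S(z) = 1 - z*7*z/8 = 1 - 7*z*z/8 = 1 - 7*z²/8)
p(Q) = -115 (p(Q) = -9 - 106 = -115)
-p(-6*(5 - 6)) + S(213) = -1*(-115) + (1 - 7/8*213²) = 115 + (1 - 7/8*45369) = 115 + (1 - 317583/8) = 115 - 317575/8 = -316655/8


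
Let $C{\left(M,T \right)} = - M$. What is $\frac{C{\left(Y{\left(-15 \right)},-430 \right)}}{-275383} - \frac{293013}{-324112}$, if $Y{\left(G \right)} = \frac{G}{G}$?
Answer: $\frac{80691123091}{89254934896} \approx 0.90405$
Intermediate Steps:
$Y{\left(G \right)} = 1$
$\frac{C{\left(Y{\left(-15 \right)},-430 \right)}}{-275383} - \frac{293013}{-324112} = \frac{\left(-1\right) 1}{-275383} - \frac{293013}{-324112} = \left(-1\right) \left(- \frac{1}{275383}\right) - - \frac{293013}{324112} = \frac{1}{275383} + \frac{293013}{324112} = \frac{80691123091}{89254934896}$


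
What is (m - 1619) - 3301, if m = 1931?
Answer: -2989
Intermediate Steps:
(m - 1619) - 3301 = (1931 - 1619) - 3301 = 312 - 3301 = -2989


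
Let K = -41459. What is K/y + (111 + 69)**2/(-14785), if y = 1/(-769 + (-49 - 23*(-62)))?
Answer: -74537318384/2957 ≈ -2.5207e+7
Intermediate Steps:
y = 1/608 (y = 1/(-769 + (-49 + 1426)) = 1/(-769 + 1377) = 1/608 ≈ 0.0016447)
K/y + (111 + 69)**2/(-14785) = -41459/1/608 + (111 + 69)**2/(-14785) = -41459*608 + 180**2*(-1/14785) = -25207072 + 32400*(-1/14785) = -25207072 - 6480/2957 = -74537318384/2957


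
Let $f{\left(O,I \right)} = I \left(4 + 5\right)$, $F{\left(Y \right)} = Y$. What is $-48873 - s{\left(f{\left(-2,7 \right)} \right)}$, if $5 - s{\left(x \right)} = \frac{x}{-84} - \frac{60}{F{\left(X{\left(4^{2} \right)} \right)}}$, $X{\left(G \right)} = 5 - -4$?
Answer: $- \frac{586625}{12} \approx -48885.0$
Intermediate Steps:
$X{\left(G \right)} = 9$ ($X{\left(G \right)} = 5 + 4 = 9$)
$f{\left(O,I \right)} = 9 I$ ($f{\left(O,I \right)} = I 9 = 9 I$)
$s{\left(x \right)} = \frac{35}{3} + \frac{x}{84}$ ($s{\left(x \right)} = 5 - \left(\frac{x}{-84} - \frac{60}{9}\right) = 5 - \left(x \left(- \frac{1}{84}\right) - \frac{20}{3}\right) = 5 - \left(- \frac{x}{84} - \frac{20}{3}\right) = 5 - \left(- \frac{20}{3} - \frac{x}{84}\right) = 5 + \left(\frac{20}{3} + \frac{x}{84}\right) = \frac{35}{3} + \frac{x}{84}$)
$-48873 - s{\left(f{\left(-2,7 \right)} \right)} = -48873 - \left(\frac{35}{3} + \frac{9 \cdot 7}{84}\right) = -48873 - \left(\frac{35}{3} + \frac{1}{84} \cdot 63\right) = -48873 - \left(\frac{35}{3} + \frac{3}{4}\right) = -48873 - \frac{149}{12} = - \frac{586625}{12}$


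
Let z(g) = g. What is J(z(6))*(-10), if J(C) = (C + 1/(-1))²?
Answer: -250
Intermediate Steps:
J(C) = (-1 + C)² (J(C) = (C - 1)² = (-1 + C)²)
J(z(6))*(-10) = (-1 + 6)²*(-10) = 5²*(-10) = 25*(-10) = -250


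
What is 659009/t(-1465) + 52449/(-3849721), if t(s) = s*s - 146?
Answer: 186495468386/635523491843 ≈ 0.29345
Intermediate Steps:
t(s) = -146 + s² (t(s) = s² - 146 = -146 + s²)
659009/t(-1465) + 52449/(-3849721) = 659009/(-146 + (-1465)²) + 52449/(-3849721) = 659009/(-146 + 2146225) + 52449*(-1/3849721) = 659009/2146079 - 52449/3849721 = 659009*(1/2146079) - 52449/3849721 = 50693/165083 - 52449/3849721 = 186495468386/635523491843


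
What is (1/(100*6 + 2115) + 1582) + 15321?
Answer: 45891646/2715 ≈ 16903.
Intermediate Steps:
(1/(100*6 + 2115) + 1582) + 15321 = (1/(600 + 2115) + 1582) + 15321 = (1/2715 + 1582) + 15321 = 4295131/2715 + 15321 = 45891646/2715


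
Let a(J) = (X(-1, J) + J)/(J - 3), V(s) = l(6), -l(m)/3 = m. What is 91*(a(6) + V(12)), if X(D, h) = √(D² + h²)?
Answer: -1456 + 91*√37/3 ≈ -1271.5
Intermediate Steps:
l(m) = -3*m
V(s) = -18 (V(s) = -3*6 = -18)
a(J) = (J + √(1 + J²))/(-3 + J) (a(J) = (√((-1)² + J²) + J)/(J - 3) = (√(1 + J²) + J)/(-3 + J) = (J + √(1 + J²))/(-3 + J))
91*(a(6) + V(12)) = 91*((6 + √(1 + 6²))/(-3 + 6) - 18) = 91*((6 + √(1 + 36))/3 - 18) = 91*((6 + √37)/3 - 18) = 91*((2 + √37/3) - 18) = 91*(-16 + √37/3) = -1456 + 91*√37/3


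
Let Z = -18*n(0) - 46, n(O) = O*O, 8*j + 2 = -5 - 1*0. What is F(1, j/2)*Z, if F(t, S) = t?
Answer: -46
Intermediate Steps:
j = -7/8 (j = -¼ + (-5 - 1*0)/8 = -¼ + (-5 + 0)/8 = -¼ + (⅛)*(-5) = -¼ - 5/8 = -7/8 ≈ -0.87500)
n(O) = O²
Z = -46 (Z = -18*0² - 46 = -18*0 - 46 = 0 - 46 = -46)
F(1, j/2)*Z = 1*(-46) = -46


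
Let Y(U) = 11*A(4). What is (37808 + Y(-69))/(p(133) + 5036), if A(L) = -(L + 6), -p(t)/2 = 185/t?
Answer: 2506917/334709 ≈ 7.4898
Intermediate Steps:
p(t) = -370/t
A(L) = -6 - L (A(L) = -(6 + L) = -6 - L)
Y(U) = -110 (Y(U) = 11*(-6 - 1*4) = 11*(-6 - 4) = 11*(-10) = -110)
(37808 + Y(-69))/(p(133) + 5036) = (37808 - 110)/(-370/133 + 5036) = 37698/(-370*1/133 + 5036) = 37698/(-370/133 + 5036) = 37698/(669418/133) = 37698*(133/669418) = 2506917/334709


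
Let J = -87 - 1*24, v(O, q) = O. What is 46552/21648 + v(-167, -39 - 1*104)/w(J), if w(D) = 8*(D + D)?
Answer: 54477/24272 ≈ 2.2444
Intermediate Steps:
J = -111 (J = -87 - 24 = -111)
w(D) = 16*D (w(D) = 8*(2*D) = 16*D)
46552/21648 + v(-167, -39 - 1*104)/w(J) = 46552/21648 - 167/(16*(-111)) = 46552*(1/21648) - 167/(-1776) = 529/246 - 167*(-1/1776) = 529/246 + 167/1776 = 54477/24272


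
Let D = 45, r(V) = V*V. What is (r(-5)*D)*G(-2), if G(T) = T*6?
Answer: -13500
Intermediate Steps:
r(V) = V**2
G(T) = 6*T
(r(-5)*D)*G(-2) = ((-5)**2*45)*(6*(-2)) = (25*45)*(-12) = 1125*(-12) = -13500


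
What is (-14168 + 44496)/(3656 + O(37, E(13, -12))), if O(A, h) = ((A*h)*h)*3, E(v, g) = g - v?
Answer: 30328/73031 ≈ 0.41528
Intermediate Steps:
O(A, h) = 3*A*h**2 (O(A, h) = (A*h**2)*3 = 3*A*h**2)
(-14168 + 44496)/(3656 + O(37, E(13, -12))) = (-14168 + 44496)/(3656 + 3*37*(-12 - 1*13)**2) = 30328/(3656 + 3*37*(-12 - 13)**2) = 30328/(3656 + 3*37*(-25)**2) = 30328/(3656 + 3*37*625) = 30328/(3656 + 69375) = 30328/73031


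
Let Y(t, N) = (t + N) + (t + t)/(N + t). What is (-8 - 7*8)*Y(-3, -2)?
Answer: 1216/5 ≈ 243.20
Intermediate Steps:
Y(t, N) = N + t + 2*t/(N + t) (Y(t, N) = (N + t) + (2*t)/(N + t) = (N + t) + 2*t/(N + t) = N + t + 2*t/(N + t))
(-8 - 7*8)*Y(-3, -2) = (-8 - 7*8)*(((-2)² + (-3)² + 2*(-3) + 2*(-2)*(-3))/(-2 - 3)) = (-8 - 56)*((4 + 9 - 6 + 12)/(-5)) = -(-64)*19/5 = -64*(-19/5) = 1216/5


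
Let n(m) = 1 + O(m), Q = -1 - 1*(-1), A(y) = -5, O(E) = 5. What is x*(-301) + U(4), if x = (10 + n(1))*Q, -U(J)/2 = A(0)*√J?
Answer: 20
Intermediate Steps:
Q = 0 (Q = -1 + 1 = 0)
n(m) = 6 (n(m) = 1 + 5 = 6)
U(J) = 10*√J (U(J) = -(-10)*√J = 10*√J)
x = 0 (x = (10 + 6)*0 = 16*0 = 0)
x*(-301) + U(4) = 0*(-301) + 10*√4 = 0 + 10*2 = 0 + 20 = 20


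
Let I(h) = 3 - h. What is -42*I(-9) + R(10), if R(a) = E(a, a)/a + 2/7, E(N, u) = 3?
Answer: -35239/70 ≈ -503.41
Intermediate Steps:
R(a) = 2/7 + 3/a (R(a) = 3/a + 2/7 = 2/7 + 3/a)
-42*I(-9) + R(10) = -42*(3 - 1*(-9)) + (2/7 + 3/10) = -42*(3 + 9) + (2/7 + 3*(⅒)) = -42*12 + (2/7 + 3/10) = -504 + 41/70 = -35239/70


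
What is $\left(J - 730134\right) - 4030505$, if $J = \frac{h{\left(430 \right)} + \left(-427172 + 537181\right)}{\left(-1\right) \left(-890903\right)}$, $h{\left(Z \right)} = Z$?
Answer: $- \frac{4241267456578}{890903} \approx -4.7606 \cdot 10^{6}$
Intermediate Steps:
$J = \frac{110439}{890903}$ ($J = \frac{430 + \left(-427172 + 537181\right)}{\left(-1\right) \left(-890903\right)} = \frac{430 + 110009}{890903} = 110439 \cdot \frac{1}{890903} = \frac{110439}{890903} \approx 0.12396$)
$\left(J - 730134\right) - 4030505 = \left(\frac{110439}{890903} - 730134\right) - 4030505 = - \frac{650478460563}{890903} - 4030505 = - \frac{4241267456578}{890903}$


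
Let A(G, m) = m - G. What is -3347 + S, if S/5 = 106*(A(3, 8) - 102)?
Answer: -54757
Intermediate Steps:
S = -51410 (S = 5*(106*((8 - 1*3) - 102)) = 5*(106*((8 - 3) - 102)) = 5*(106*(5 - 102)) = 5*(106*(-97)) = 5*(-10282) = -51410)
-3347 + S = -3347 - 51410 = -54757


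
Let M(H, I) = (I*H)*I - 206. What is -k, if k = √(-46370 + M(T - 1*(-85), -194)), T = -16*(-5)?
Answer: -2*√1540841 ≈ -2482.6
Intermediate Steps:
T = 80
M(H, I) = -206 + H*I² (M(H, I) = (H*I)*I - 206 = H*I² - 206 = -206 + H*I²)
k = 2*√1540841 (k = √(-46370 + (-206 + (80 - 1*(-85))*(-194)²)) = √(-46370 + (-206 + (80 + 85)*37636)) = √(-46370 + (-206 + 165*37636)) = √(-46370 + (-206 + 6209940)) = √(-46370 + 6209734) = √6163364 = 2*√1540841 ≈ 2482.6)
-k = -2*√1540841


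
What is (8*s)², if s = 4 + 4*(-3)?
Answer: 4096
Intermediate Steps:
s = -8 (s = 4 - 12 = -8)
(8*s)² = (8*(-8))² = (-64)² = 4096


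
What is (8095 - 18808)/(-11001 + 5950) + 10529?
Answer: 53192692/5051 ≈ 10531.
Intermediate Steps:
(8095 - 18808)/(-11001 + 5950) + 10529 = -10713/(-5051) + 10529 = -10713*(-1/5051) + 10529 = 10713/5051 + 10529 = 53192692/5051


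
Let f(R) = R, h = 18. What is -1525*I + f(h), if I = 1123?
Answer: -1712557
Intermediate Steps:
-1525*I + f(h) = -1525*1123 + 18 = -1712575 + 18 = -1712557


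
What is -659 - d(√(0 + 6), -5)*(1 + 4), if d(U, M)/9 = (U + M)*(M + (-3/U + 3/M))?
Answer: -1784 + 279*√6/2 ≈ -1442.3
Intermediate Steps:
d(U, M) = 9*(M + U)*(M - 3/U + 3/M) (d(U, M) = 9*((U + M)*(M + (-3/U + 3/M))) = 9*((M + U)*(M - 3/U + 3/M)) = 9*(M + U)*(M - 3/U + 3/M))
-659 - d(√(0 + 6), -5)*(1 + 4) = -659 - (9*(-5)² - 27*(-5)/√(0 + 6) + 9*(-5)*√(0 + 6) + 27*√(0 + 6)/(-5))*(1 + 4) = -659 - (9*25 - 27*(-5)/√6 + 9*(-5)*√6 + 27*√6*(-⅕))*5 = -659 - (225 - 27*(-5)*√6/6 - 45*√6 - 27*√6/5)*5 = -659 - (225 + 45*√6/2 - 45*√6 - 27*√6/5)*5 = -659 - (225 - 279*√6/10)*5 = -659 - (1125 - 279*√6/2) = -659 + (-1125 + 279*√6/2) = -1784 + 279*√6/2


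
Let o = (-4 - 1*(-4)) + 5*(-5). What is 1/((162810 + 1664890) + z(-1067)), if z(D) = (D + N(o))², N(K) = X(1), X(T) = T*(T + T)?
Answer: 1/2961925 ≈ 3.3762e-7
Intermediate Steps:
X(T) = 2*T² (X(T) = T*(2*T) = 2*T²)
o = -25 (o = (-4 + 4) - 25 = 0 - 25 = -25)
N(K) = 2 (N(K) = 2*1² = 2*1 = 2)
z(D) = (2 + D)² (z(D) = (D + 2)² = (2 + D)²)
1/((162810 + 1664890) + z(-1067)) = 1/((162810 + 1664890) + (2 - 1067)²) = 1/(1827700 + (-1065)²) = 1/(1827700 + 1134225) = 1/2961925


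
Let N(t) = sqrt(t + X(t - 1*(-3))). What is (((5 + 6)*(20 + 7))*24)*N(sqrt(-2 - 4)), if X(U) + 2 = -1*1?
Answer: 7128*sqrt(-3 + I*sqrt(6)) ≈ 4709.3 + 13214.0*I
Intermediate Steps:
X(U) = -3 (X(U) = -2 - 1*1 = -2 - 1 = -3)
N(t) = sqrt(-3 + t) (N(t) = sqrt(t - 3) = sqrt(-3 + t))
(((5 + 6)*(20 + 7))*24)*N(sqrt(-2 - 4)) = (((5 + 6)*(20 + 7))*24)*sqrt(-3 + sqrt(-2 - 4)) = ((11*27)*24)*sqrt(-3 + sqrt(-6)) = (297*24)*sqrt(-3 + I*sqrt(6)) = 7128*sqrt(-3 + I*sqrt(6))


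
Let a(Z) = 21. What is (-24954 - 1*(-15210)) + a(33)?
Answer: -9723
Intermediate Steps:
(-24954 - 1*(-15210)) + a(33) = (-24954 - 1*(-15210)) + 21 = (-24954 + 15210) + 21 = -9744 + 21 = -9723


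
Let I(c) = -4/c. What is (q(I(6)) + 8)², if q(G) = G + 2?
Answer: 784/9 ≈ 87.111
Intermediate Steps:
q(G) = 2 + G
(q(I(6)) + 8)² = ((2 - 4/6) + 8)² = ((2 - 4*⅙) + 8)² = ((2 - ⅔) + 8)² = (4/3 + 8)² = (28/3)² = 784/9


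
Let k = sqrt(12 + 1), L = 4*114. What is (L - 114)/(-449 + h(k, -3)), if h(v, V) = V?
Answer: -171/226 ≈ -0.75664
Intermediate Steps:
L = 456
k = sqrt(13) ≈ 3.6056
(L - 114)/(-449 + h(k, -3)) = (456 - 114)/(-449 - 3) = 342/(-452) = 342*(-1/452) = -171/226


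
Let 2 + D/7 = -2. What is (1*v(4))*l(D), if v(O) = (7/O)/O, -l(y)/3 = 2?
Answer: -21/8 ≈ -2.6250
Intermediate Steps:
D = -28 (D = -14 + 7*(-2) = -14 - 14 = -28)
l(y) = -6 (l(y) = -3*2 = -6)
v(O) = 7/O²
(1*v(4))*l(D) = (1*(7/4²))*(-6) = (1*(7*(1/16)))*(-6) = (1*(7/16))*(-6) = (7/16)*(-6) = -21/8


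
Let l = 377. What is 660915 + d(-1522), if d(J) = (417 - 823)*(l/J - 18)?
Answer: 508594234/761 ≈ 6.6832e+5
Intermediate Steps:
d(J) = 7308 - 153062/J (d(J) = (417 - 823)*(377/J - 18) = -406*(-18 + 377/J) = 7308 - 153062/J)
660915 + d(-1522) = 660915 + (7308 - 153062/(-1522)) = 660915 + (7308 - 153062*(-1/1522)) = 660915 + (7308 + 76531/761) = 660915 + 5637919/761 = 508594234/761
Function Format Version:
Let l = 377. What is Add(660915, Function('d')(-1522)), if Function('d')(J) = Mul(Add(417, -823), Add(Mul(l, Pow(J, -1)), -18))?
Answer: Rational(508594234, 761) ≈ 6.6832e+5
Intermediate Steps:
Function('d')(J) = Add(7308, Mul(-153062, Pow(J, -1))) (Function('d')(J) = Mul(Add(417, -823), Add(Mul(377, Pow(J, -1)), -18)) = Mul(-406, Add(-18, Mul(377, Pow(J, -1)))) = Add(7308, Mul(-153062, Pow(J, -1))))
Add(660915, Function('d')(-1522)) = Add(660915, Add(7308, Mul(-153062, Pow(-1522, -1)))) = Add(660915, Add(7308, Mul(-153062, Rational(-1, 1522)))) = Add(660915, Add(7308, Rational(76531, 761))) = Add(660915, Rational(5637919, 761)) = Rational(508594234, 761)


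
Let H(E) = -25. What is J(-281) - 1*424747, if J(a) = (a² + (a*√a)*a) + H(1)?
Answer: -345811 + 78961*I*√281 ≈ -3.4581e+5 + 1.3236e+6*I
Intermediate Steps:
J(a) = -25 + a² + a^(5/2) (J(a) = (a² + (a*√a)*a) - 25 = (a² + a^(3/2)*a) - 25 = (a² + a^(5/2)) - 25 = -25 + a² + a^(5/2))
J(-281) - 1*424747 = (-25 + (-281)² + (-281)^(5/2)) - 1*424747 = (-25 + 78961 + 78961*I*√281) - 424747 = (78936 + 78961*I*√281) - 424747 = -345811 + 78961*I*√281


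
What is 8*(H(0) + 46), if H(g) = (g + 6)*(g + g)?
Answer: 368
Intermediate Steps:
H(g) = 2*g*(6 + g) (H(g) = (6 + g)*(2*g) = 2*g*(6 + g))
8*(H(0) + 46) = 8*(2*0*(6 + 0) + 46) = 8*(2*0*6 + 46) = 8*(0 + 46) = 8*46 = 368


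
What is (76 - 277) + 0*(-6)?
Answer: -201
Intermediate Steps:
(76 - 277) + 0*(-6) = -201 + 0 = -201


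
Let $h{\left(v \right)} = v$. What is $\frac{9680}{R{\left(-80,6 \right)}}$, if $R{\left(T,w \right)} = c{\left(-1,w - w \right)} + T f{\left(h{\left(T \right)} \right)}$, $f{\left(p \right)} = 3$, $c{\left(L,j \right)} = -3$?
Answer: $- \frac{9680}{243} \approx -39.835$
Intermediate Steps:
$R{\left(T,w \right)} = -3 + 3 T$ ($R{\left(T,w \right)} = -3 + T 3 = -3 + 3 T$)
$\frac{9680}{R{\left(-80,6 \right)}} = \frac{9680}{-3 + 3 \left(-80\right)} = \frac{9680}{-3 - 240} = \frac{9680}{-243} = 9680 \left(- \frac{1}{243}\right) = - \frac{9680}{243}$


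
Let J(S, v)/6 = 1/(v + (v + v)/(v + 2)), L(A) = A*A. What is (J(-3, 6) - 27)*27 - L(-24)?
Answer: -6417/5 ≈ -1283.4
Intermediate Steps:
L(A) = A²
J(S, v) = 6/(v + 2*v/(2 + v)) (J(S, v) = 6/(v + (v + v)/(v + 2)) = 6/(v + (2*v)/(2 + v)) = 6/(v + 2*v/(2 + v)))
(J(-3, 6) - 27)*27 - L(-24) = (6*(2 + 6)/(6*(4 + 6)) - 27)*27 - 1*(-24)² = (6*(⅙)*8/10 - 27)*27 - 1*576 = (6*(⅙)*(⅒)*8 - 27)*27 - 576 = (⅘ - 27)*27 - 576 = -131/5*27 - 576 = -3537/5 - 576 = -6417/5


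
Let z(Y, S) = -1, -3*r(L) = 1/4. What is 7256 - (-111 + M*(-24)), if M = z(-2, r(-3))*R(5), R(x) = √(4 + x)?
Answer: 7295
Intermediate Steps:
r(L) = -1/12 (r(L) = -⅓/4 = -⅓*¼ = -1/12)
M = -3 (M = -√(4 + 5) = -√9 = -1*3 = -3)
7256 - (-111 + M*(-24)) = 7256 - (-111 - 3*(-24)) = 7256 - (-111 + 72) = 7256 - 1*(-39) = 7256 + 39 = 7295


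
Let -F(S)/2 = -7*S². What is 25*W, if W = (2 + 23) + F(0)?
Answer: 625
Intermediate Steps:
F(S) = 14*S² (F(S) = -(-14)*S² = 14*S²)
W = 25 (W = (2 + 23) + 14*0² = 25 + 14*0 = 25 + 0 = 25)
25*W = 25*25 = 625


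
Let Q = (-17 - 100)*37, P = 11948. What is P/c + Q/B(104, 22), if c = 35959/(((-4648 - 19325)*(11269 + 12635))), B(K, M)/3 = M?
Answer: -13693621663599/71918 ≈ -1.9041e+8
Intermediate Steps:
B(K, M) = 3*M
Q = -4329 (Q = -117*37 = -4329)
c = -35959/573050592 (c = 35959/((-23973*23904)) = 35959/(-573050592) = 35959*(-1/573050592) = -35959/573050592 ≈ -6.2750e-5)
P/c + Q/B(104, 22) = 11948/(-35959/573050592) - 4329/(3*22) = 11948*(-573050592/35959) - 4329/66 = -6846808473216/35959 - 4329*1/66 = -6846808473216/35959 - 1443/22 = -13693621663599/71918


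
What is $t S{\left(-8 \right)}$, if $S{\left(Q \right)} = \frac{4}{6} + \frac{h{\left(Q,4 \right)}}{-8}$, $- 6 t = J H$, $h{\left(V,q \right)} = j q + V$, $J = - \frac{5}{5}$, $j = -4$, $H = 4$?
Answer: $\frac{22}{9} \approx 2.4444$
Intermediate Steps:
$J = -1$ ($J = \left(-5\right) \frac{1}{5} = -1$)
$h{\left(V,q \right)} = V - 4 q$ ($h{\left(V,q \right)} = - 4 q + V = V - 4 q$)
$t = \frac{2}{3}$ ($t = - \frac{\left(-1\right) 4}{6} = \left(- \frac{1}{6}\right) \left(-4\right) = \frac{2}{3} \approx 0.66667$)
$S{\left(Q \right)} = \frac{8}{3} - \frac{Q}{8}$ ($S{\left(Q \right)} = \frac{4}{6} + \frac{Q - 16}{-8} = 4 \cdot \frac{1}{6} + \left(Q - 16\right) \left(- \frac{1}{8}\right) = \frac{2}{3} + \left(-16 + Q\right) \left(- \frac{1}{8}\right) = \frac{2}{3} - \left(-2 + \frac{Q}{8}\right) = \frac{8}{3} - \frac{Q}{8}$)
$t S{\left(-8 \right)} = \frac{2 \left(\frac{8}{3} - -1\right)}{3} = \frac{2 \left(\frac{8}{3} + 1\right)}{3} = \frac{2}{3} \cdot \frac{11}{3} = \frac{22}{9}$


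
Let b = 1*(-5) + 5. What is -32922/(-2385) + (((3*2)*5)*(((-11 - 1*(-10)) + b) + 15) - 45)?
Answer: 103033/265 ≈ 388.80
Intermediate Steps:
b = 0 (b = -5 + 5 = 0)
-32922/(-2385) + (((3*2)*5)*(((-11 - 1*(-10)) + b) + 15) - 45) = -32922/(-2385) + (((3*2)*5)*(((-11 - 1*(-10)) + 0) + 15) - 45) = -32922*(-1/2385) + ((6*5)*(((-11 + 10) + 0) + 15) - 45) = 3658/265 + (30*((-1 + 0) + 15) - 45) = 3658/265 + (30*(-1 + 15) - 45) = 3658/265 + (30*14 - 45) = 3658/265 + (420 - 45) = 3658/265 + 375 = 103033/265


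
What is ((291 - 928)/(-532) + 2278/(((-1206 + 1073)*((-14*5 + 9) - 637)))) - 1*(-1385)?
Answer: 257377049/185668 ≈ 1386.2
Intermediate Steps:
((291 - 928)/(-532) + 2278/(((-1206 + 1073)*((-14*5 + 9) - 637)))) - 1*(-1385) = (-637*(-1/532) + 2278/((-133*((-70 + 9) - 637)))) + 1385 = (91/76 + 2278/((-133*(-61 - 637)))) + 1385 = (91/76 + 2278/((-133*(-698)))) + 1385 = (91/76 + 2278/92834) + 1385 = (91/76 + 2278*(1/92834)) + 1385 = (91/76 + 1139/46417) + 1385 = 226869/185668 + 1385 = 257377049/185668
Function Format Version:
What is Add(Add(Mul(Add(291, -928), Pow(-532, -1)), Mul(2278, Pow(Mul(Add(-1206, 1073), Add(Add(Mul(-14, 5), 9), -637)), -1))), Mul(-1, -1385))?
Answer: Rational(257377049, 185668) ≈ 1386.2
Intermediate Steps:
Add(Add(Mul(Add(291, -928), Pow(-532, -1)), Mul(2278, Pow(Mul(Add(-1206, 1073), Add(Add(Mul(-14, 5), 9), -637)), -1))), Mul(-1, -1385)) = Add(Add(Mul(-637, Rational(-1, 532)), Mul(2278, Pow(Mul(-133, Add(Add(-70, 9), -637)), -1))), 1385) = Add(Add(Rational(91, 76), Mul(2278, Pow(Mul(-133, Add(-61, -637)), -1))), 1385) = Add(Add(Rational(91, 76), Mul(2278, Pow(Mul(-133, -698), -1))), 1385) = Add(Add(Rational(91, 76), Mul(2278, Pow(92834, -1))), 1385) = Add(Add(Rational(91, 76), Mul(2278, Rational(1, 92834))), 1385) = Add(Add(Rational(91, 76), Rational(1139, 46417)), 1385) = Add(Rational(226869, 185668), 1385) = Rational(257377049, 185668)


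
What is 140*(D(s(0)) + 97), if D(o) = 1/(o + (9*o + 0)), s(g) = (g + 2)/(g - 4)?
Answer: 13552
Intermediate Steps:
s(g) = (2 + g)/(-4 + g)
D(o) = 1/(10*o) (D(o) = 1/(o + 9*o) = 1/(10*o))
140*(D(s(0)) + 97) = 140*(1/(10*(((2 + 0)/(-4 + 0)))) + 97) = 140*(1/(10*((2/(-4)))) + 97) = 140*(1/(10*((-1/4*2))) + 97) = 140*(1/(10*(-1/2)) + 97) = 140*((1/10)*(-2) + 97) = 140*(-1/5 + 97) = 140*(484/5) = 13552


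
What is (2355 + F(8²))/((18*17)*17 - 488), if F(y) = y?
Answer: 2419/4714 ≈ 0.51315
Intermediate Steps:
(2355 + F(8²))/((18*17)*17 - 488) = (2355 + 8²)/((18*17)*17 - 488) = (2355 + 64)/(306*17 - 488) = 2419/(5202 - 488) = 2419/4714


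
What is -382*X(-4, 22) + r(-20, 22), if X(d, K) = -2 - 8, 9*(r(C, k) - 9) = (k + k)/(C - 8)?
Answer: 241216/63 ≈ 3828.8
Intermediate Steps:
r(C, k) = 9 + 2*k/(9*(-8 + C)) (r(C, k) = 9 + ((k + k)/(C - 8))/9 = 9 + ((2*k)/(-8 + C))/9 = 9 + (2*k/(-8 + C))/9 = 9 + 2*k/(9*(-8 + C)))
X(d, K) = -10
-382*X(-4, 22) + r(-20, 22) = -382*(-10) + (-648 + 2*22 + 81*(-20))/(9*(-8 - 20)) = 3820 + (⅑)*(-648 + 44 - 1620)/(-28) = 3820 + (⅑)*(-1/28)*(-2224) = 3820 + 556/63 = 241216/63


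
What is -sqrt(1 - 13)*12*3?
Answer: -72*I*sqrt(3) ≈ -124.71*I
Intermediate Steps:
-sqrt(1 - 13)*12*3 = -sqrt(-12)*12*3 = -(2*I*sqrt(3))*12*3 = -24*I*sqrt(3)*3 = -72*I*sqrt(3)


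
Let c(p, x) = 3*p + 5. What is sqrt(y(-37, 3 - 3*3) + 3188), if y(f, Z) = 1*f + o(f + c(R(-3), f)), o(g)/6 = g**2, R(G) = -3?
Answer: sqrt(13237) ≈ 115.05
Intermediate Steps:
c(p, x) = 5 + 3*p
o(g) = 6*g**2
y(f, Z) = f + 6*(-4 + f)**2 (y(f, Z) = 1*f + 6*(f + (5 + 3*(-3)))**2 = f + 6*(f + (5 - 9))**2 = f + 6*(f - 4)**2 = f + 6*(-4 + f)**2)
sqrt(y(-37, 3 - 3*3) + 3188) = sqrt((-37 + 6*(-4 - 37)**2) + 3188) = sqrt((-37 + 6*(-41)**2) + 3188) = sqrt((-37 + 6*1681) + 3188) = sqrt((-37 + 10086) + 3188) = sqrt(10049 + 3188) = sqrt(13237)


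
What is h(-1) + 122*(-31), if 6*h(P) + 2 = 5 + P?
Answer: -11345/3 ≈ -3781.7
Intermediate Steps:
h(P) = ½ + P/6 (h(P) = -⅓ + (5 + P)/6 = -⅓ + (⅚ + P/6) = ½ + P/6)
h(-1) + 122*(-31) = (½ + (⅙)*(-1)) + 122*(-31) = (½ - ⅙) - 3782 = ⅓ - 3782 = -11345/3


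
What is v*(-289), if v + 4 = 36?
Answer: -9248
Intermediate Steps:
v = 32 (v = -4 + 36 = 32)
v*(-289) = 32*(-289) = -9248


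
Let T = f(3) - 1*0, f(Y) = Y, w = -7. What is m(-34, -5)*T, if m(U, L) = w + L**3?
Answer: -396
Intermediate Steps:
m(U, L) = -7 + L**3
T = 3 (T = 3 - 1*0 = 3 + 0 = 3)
m(-34, -5)*T = (-7 + (-5)**3)*3 = (-7 - 125)*3 = -132*3 = -396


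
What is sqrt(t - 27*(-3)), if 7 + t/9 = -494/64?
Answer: 3*I*sqrt(366)/8 ≈ 7.1742*I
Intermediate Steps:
t = -4239/32 (t = -63 + 9*(-494/64) = -63 + 9*(-494*1/64) = -63 + 9*(-247/32) = -63 - 2223/32 = -4239/32 ≈ -132.47)
sqrt(t - 27*(-3)) = sqrt(-4239/32 - 27*(-3)) = sqrt(-4239/32 + 81) = sqrt(-1647/32) = 3*I*sqrt(366)/8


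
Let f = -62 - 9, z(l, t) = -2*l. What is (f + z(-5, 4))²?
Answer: 3721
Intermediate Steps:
f = -71
(f + z(-5, 4))² = (-71 - 2*(-5))² = (-71 + 10)² = (-61)² = 3721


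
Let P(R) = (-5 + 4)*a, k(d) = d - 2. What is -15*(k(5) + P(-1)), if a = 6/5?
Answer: -27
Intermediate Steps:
k(d) = -2 + d
a = 6/5 (a = 6*(1/5) = 6/5 ≈ 1.2000)
P(R) = -6/5 (P(R) = (-5 + 4)*(6/5) = -1*6/5 = -6/5)
-15*(k(5) + P(-1)) = -15*((-2 + 5) - 6/5) = -15*(3 - 6/5) = -15*9/5 = -27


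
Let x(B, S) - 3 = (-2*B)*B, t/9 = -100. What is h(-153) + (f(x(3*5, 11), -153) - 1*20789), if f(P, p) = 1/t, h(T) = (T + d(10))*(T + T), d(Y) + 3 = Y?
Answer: 21498299/900 ≈ 23887.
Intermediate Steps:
d(Y) = -3 + Y
t = -900 (t = 9*(-100) = -900)
x(B, S) = 3 - 2*B² (x(B, S) = 3 + (-2*B)*B = 3 - 2*B²)
h(T) = 2*T*(7 + T) (h(T) = (T + (-3 + 10))*(T + T) = (T + 7)*(2*T) = (7 + T)*(2*T) = 2*T*(7 + T))
f(P, p) = -1/900 (f(P, p) = 1/(-900) = -1/900)
h(-153) + (f(x(3*5, 11), -153) - 1*20789) = 2*(-153)*(7 - 153) + (-1/900 - 1*20789) = 2*(-153)*(-146) + (-1/900 - 20789) = 44676 - 18710101/900 = 21498299/900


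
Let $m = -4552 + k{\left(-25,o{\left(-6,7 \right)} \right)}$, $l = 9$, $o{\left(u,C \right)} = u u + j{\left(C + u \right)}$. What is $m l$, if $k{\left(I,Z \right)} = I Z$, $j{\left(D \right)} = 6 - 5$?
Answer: $-49293$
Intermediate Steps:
$j{\left(D \right)} = 1$
$o{\left(u,C \right)} = 1 + u^{2}$ ($o{\left(u,C \right)} = u u + 1 = u^{2} + 1 = 1 + u^{2}$)
$m = -5477$ ($m = -4552 - 25 \left(1 + \left(-6\right)^{2}\right) = -4552 - 25 \left(1 + 36\right) = -4552 - 925 = -5477$)
$m l = \left(-5477\right) 9 = -49293$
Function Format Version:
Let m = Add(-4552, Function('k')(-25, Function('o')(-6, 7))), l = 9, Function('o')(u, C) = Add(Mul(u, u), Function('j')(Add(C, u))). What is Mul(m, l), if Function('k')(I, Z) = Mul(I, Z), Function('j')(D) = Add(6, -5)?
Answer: -49293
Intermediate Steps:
Function('j')(D) = 1
Function('o')(u, C) = Add(1, Pow(u, 2)) (Function('o')(u, C) = Add(Mul(u, u), 1) = Add(Pow(u, 2), 1) = Add(1, Pow(u, 2)))
m = -5477 (m = Add(-4552, Mul(-25, Add(1, Pow(-6, 2)))) = Add(-4552, Mul(-25, Add(1, 36))) = Add(-4552, Mul(-25, 37)) = Add(-4552, -925) = -5477)
Mul(m, l) = Mul(-5477, 9) = -49293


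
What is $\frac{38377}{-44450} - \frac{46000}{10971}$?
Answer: $- \frac{107205829}{21202650} \approx -5.0562$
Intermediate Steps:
$\frac{38377}{-44450} - \frac{46000}{10971} = 38377 \left(- \frac{1}{44450}\right) - \frac{2000}{477} = - \frac{38377}{44450} - \frac{2000}{477} = - \frac{107205829}{21202650}$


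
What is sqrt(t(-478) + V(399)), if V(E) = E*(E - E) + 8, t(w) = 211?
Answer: sqrt(219) ≈ 14.799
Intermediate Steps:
V(E) = 8 (V(E) = E*0 + 8 = 0 + 8 = 8)
sqrt(t(-478) + V(399)) = sqrt(211 + 8) = sqrt(219)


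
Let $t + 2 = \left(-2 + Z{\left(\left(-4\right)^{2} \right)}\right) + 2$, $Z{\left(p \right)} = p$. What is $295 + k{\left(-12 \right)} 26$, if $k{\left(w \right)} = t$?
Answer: $659$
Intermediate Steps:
$t = 14$ ($t = -2 + \left(\left(-2 + \left(-4\right)^{2}\right) + 2\right) = -2 + \left(\left(-2 + 16\right) + 2\right) = -2 + \left(14 + 2\right) = -2 + 16 = 14$)
$k{\left(w \right)} = 14$
$295 + k{\left(-12 \right)} 26 = 295 + 14 \cdot 26 = 295 + 364 = 659$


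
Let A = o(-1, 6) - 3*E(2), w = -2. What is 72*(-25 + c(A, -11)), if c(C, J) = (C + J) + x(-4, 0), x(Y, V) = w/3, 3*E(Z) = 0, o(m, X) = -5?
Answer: -3000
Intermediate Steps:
E(Z) = 0 (E(Z) = (1/3)*0 = 0)
x(Y, V) = -2/3
A = -5 (A = -5 - 3*0 = -5 + 0 = -5)
c(C, J) = -2/3 + C + J (c(C, J) = (C + J) - 2/3 = -2/3 + C + J)
72*(-25 + c(A, -11)) = 72*(-25 + (-2/3 - 5 - 11)) = 72*(-25 - 50/3) = 72*(-125/3) = -3000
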